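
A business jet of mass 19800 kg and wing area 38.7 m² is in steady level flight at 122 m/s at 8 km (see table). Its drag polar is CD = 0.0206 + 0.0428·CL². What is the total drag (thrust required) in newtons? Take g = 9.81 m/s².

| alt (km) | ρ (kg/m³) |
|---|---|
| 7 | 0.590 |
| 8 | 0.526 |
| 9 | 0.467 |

D = 13800 N

At 8 km, from the table: ρ = 0.526 kg/m³.
Weight W = mg = 19800 × 9.81 = 1.9424×10^5 N; in level flight L = W.
Dynamic pressure q = 0.5 × 0.526 × 122² = 3914 Pa.
Required CL = L/(qS) = 1.9424×10^5/(3914·38.7) = 1.282.
CD = 0.0206 + 0.0428 × 1.282² = 0.09096.
D = q·S·CD = 3914 × 38.7 × 0.09096 = 13780 N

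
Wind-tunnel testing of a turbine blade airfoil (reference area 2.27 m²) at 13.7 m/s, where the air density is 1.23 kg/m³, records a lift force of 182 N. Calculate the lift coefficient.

From L = ½ρv²S·CL, rearranging gives CL = 2L/(ρv²S).
CL = 2 × 182 / (1.23 × 13.7² × 2.27) = 0.695

CL = 0.695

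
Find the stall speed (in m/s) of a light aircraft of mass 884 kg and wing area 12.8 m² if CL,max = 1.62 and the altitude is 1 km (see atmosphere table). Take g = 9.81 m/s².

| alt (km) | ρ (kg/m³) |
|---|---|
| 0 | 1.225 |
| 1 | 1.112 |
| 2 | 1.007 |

At 1 km, from the table: ρ = 1.112 kg/m³.
Weight W = mg = 884 × 9.81 = 8672 N.
From L = ½ρV²S·CL,max = W: V_stall = √(2W/(ρSCL,max)) = √(2·8672/(1.112·12.8·1.62))
V_stall = √752.2 = 27.4 m/s

V_stall = 27.4 m/s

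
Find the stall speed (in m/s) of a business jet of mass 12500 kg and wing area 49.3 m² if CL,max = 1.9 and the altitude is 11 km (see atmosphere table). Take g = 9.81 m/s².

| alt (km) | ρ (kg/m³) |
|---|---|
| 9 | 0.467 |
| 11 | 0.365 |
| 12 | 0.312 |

At 11 km, from the table: ρ = 0.365 kg/m³.
Stall occurs when L = W at CL,max. W = mg = 12500 × 9.81 = 1.226×10^5 N.
From L = ½ρV²S·CL,max = W: V_stall = √(2W/(ρSCL,max)) = √(2·1.226×10^5/(0.365·49.3·1.9))
V_stall = √7173 = 84.7 m/s

V_stall = 84.7 m/s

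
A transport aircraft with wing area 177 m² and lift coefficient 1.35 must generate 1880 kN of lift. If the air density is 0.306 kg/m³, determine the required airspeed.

v = 227 m/s

L = ½ρv²S·CL ⇒ v = √(2L/(ρ·S·CL))
v = √(2 × 1.88×10^6 / (0.306 × 177 × 1.35)) = √51420 = 227 m/s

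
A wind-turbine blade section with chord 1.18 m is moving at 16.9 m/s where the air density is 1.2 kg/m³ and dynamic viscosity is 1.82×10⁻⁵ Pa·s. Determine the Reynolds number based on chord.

Re = 1.31×10^6

Re = ρ·v·c/μ = 1.2 × 16.9 × 1.18 / (1.82×10⁻⁵) = 1.31×10^6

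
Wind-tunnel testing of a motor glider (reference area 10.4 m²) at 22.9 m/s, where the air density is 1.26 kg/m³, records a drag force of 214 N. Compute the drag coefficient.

CD = 0.0623

From D = ½ρv²S·CD, rearranging gives CD = 2D/(ρv²S).
CD = 2 × 214 / (1.26 × 22.9² × 10.4) = 0.0623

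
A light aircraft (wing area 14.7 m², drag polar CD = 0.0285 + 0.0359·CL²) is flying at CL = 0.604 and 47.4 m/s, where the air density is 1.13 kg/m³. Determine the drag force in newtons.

D = 776 N

CD = 0.0285 + 0.0359 × 0.604² = 0.0416
D = ½ρv²S·CD = ½ × 1.13 × 47.4² × 14.7 × 0.0416 = 776 N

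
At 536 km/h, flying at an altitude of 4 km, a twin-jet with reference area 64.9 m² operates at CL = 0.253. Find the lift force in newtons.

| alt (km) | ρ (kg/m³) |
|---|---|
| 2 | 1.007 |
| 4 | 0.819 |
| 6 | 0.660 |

L = 1.49×10^5 N

At 4 km, from the table: ρ = 0.819 kg/m³.
Convert speed: v = 536 km/h ÷ 3.6 = 148.9 m/s.
Dynamic pressure q = ½ρv² = ½ × 0.819 × 148.9² = 9078 Pa.
L = q·S·CL = 9078 × 64.9 × 0.253 = 1.49×10^5 N ≈ 149 kN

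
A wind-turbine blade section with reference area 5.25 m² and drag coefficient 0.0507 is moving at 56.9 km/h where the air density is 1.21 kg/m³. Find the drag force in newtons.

Convert speed: v = 56.9 km/h ÷ 3.6 = 15.81 m/s.
D = ½ρv²S·CD = ½ × 1.21 × 15.81² × 5.25 × 0.0507 = 40.2 N

D = 40.2 N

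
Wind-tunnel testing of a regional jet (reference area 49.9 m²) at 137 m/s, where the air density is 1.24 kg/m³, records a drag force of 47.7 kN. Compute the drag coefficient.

CD = 0.0821

From D = ½ρv²S·CD, rearranging gives CD = 2D/(ρv²S).
CD = 2 × 47700 / (1.24 × 137² × 49.9) = 0.0821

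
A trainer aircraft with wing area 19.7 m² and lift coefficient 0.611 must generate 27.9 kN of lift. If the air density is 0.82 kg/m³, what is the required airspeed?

L = ½ρv²S·CL ⇒ v = √(2L/(ρ·S·CL))
v = √(2 × 27900 / (0.82 × 19.7 × 0.611)) = √5653 = 75.2 m/s

v = 75.2 m/s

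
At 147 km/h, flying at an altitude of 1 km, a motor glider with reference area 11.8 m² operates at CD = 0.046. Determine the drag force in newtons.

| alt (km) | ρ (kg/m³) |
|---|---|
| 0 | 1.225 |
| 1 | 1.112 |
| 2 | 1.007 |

At 1 km, from the table: ρ = 1.112 kg/m³.
Convert speed: v = 147 km/h ÷ 3.6 = 40.83 m/s.
Dynamic pressure q = ½ρv² = ½ × 1.112 × 40.83² = 927.1 Pa.
D = q·S·CD = 927.1 × 11.8 × 0.046 = 503 N

D = 503 N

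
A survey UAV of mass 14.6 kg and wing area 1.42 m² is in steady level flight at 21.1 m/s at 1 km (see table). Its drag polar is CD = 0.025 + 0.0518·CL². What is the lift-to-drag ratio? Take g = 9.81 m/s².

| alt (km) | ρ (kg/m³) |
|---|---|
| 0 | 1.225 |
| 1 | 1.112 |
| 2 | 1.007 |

At 1 km, from the table: ρ = 1.112 kg/m³.
Level flight ⇒ L = W = m·g = 14.6 × 9.81 = 143.23 N.
q = ½ρv² = ½ × 1.112 × 21.1² = 247.5 Pa.
Required CL = L/(qS) = 143.23/(247.5·1.42) = 0.4075.
CD = 0.025 + 0.0518 × 0.4075² = 0.0336.
L/D = CL/CD = 0.4075 / 0.0336 = 12.1

L/D = 12.1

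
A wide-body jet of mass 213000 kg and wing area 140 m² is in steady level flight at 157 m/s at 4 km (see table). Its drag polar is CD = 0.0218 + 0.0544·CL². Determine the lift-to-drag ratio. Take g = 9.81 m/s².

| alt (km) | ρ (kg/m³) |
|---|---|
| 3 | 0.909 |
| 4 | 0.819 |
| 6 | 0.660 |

L/D = 10.5

At 4 km, from the table: ρ = 0.819 kg/m³.
Weight W = mg = 213000 × 9.81 = 2.0895×10^6 N; in level flight L = W.
q = ½ρv² = ½ × 0.819 × 157² = 10090 Pa.
CL = 2W/(ρv²S) = 2×2.0895×10^6/(0.819×157²×140) = 1.479.
CD = 0.0218 + 0.0544 × 1.479² = 0.1407.
L/D = CL/CD = 1.479 / 0.1407 = 10.5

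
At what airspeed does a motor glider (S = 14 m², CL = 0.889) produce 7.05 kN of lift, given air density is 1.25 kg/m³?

L = ½ρv²S·CL ⇒ v = √(2L/(ρ·S·CL))
v = √(2 × 7050 / (1.25 × 14 × 0.889)) = √906.3 = 30.1 m/s

v = 30.1 m/s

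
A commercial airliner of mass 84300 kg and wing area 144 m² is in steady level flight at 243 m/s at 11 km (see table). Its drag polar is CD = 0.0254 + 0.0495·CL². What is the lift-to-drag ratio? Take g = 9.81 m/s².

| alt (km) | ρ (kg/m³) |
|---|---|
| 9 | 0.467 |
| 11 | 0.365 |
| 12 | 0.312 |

L/D = 13.5

At 11 km, from the table: ρ = 0.365 kg/m³.
Level flight ⇒ L = W = m·g = 84300 × 9.81 = 8.2698×10^5 N.
Dynamic pressure q = 0.5 × 0.365 × 243² = 10780 Pa.
Required CL = L/(qS) = 8.2698×10^5/(10780·144) = 0.5329.
CD = 0.0254 + 0.0495 × 0.5329² = 0.03946.
L/D = CL/CD = 0.5329 / 0.03946 = 13.5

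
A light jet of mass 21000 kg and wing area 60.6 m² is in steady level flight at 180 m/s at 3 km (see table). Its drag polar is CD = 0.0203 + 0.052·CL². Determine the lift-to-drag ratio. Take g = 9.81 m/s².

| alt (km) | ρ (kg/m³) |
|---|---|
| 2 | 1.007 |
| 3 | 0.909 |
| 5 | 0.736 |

L/D = 10

At 3 km, from the table: ρ = 0.909 kg/m³.
In steady level flight, lift balances weight: W = mg = 21000 × 9.81 = 2.0601×10^5 N.
Dynamic pressure q = 0.5 × 0.909 × 180² = 14730 Pa.
Required CL = L/(qS) = 2.0601×10^5/(14730·60.6) = 0.2309.
CD = 0.0203 + 0.052 × 0.2309² = 0.02307.
L/D = CL/CD = 0.2309 / 0.02307 = 10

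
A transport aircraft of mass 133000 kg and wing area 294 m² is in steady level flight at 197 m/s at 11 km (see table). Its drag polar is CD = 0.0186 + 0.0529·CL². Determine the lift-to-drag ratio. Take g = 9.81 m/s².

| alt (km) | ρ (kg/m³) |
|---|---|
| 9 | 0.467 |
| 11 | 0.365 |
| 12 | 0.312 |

At 11 km, from the table: ρ = 0.365 kg/m³.
Weight W = mg = 133000 × 9.81 = 1.3047×10^6 N; in level flight L = W.
Dynamic pressure q = 0.5 × 0.365 × 197² = 7083 Pa.
CL = 2W/(ρv²S) = 2×1.3047×10^6/(0.365×197²×294) = 0.6266.
CD = 0.0186 + 0.0529 × 0.6266² = 0.03937.
L/D = CL/CD = 0.6266 / 0.03937 = 15.9

L/D = 15.9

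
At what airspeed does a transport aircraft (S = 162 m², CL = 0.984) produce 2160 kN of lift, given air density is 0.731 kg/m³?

v = 193 m/s

L = ½ρv²S·CL ⇒ v = √(2L/(ρ·S·CL))
v = √(2 × 2.16×10^6 / (0.731 × 162 × 0.984)) = √37070 = 193 m/s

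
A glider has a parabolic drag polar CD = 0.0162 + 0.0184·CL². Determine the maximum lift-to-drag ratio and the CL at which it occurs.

For CD = CD0 + K·CL², (L/D)max occurs at CL* = √(CD0/K) and equals 1/(2√(K·CD0)).
(L/D)max = 1/(2√(0.0184 × 0.0162)) = 1/(2 × 0.01726) = 29
CL* = √(0.0162/0.0184) = 0.938

(L/D)max = 29, at CL = 0.938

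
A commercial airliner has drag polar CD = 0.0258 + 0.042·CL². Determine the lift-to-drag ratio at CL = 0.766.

L/D = 15.2

CD = 0.0258 + 0.042 × 0.766² = 0.05044
L/D = CL/CD = 0.766 / 0.05044 = 15.2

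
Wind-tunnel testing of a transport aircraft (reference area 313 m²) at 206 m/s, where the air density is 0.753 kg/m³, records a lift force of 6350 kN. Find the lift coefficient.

CL = 1.27

From L = ½ρv²S·CL, rearranging gives CL = 2L/(ρv²S).
CL = 2 × 6.35×10^6 / (0.753 × 206² × 313) = 1.27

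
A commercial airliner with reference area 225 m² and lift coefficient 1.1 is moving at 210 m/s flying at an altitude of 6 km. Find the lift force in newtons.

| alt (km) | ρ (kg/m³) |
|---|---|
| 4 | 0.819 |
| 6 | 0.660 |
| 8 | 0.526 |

At 6 km, from the table: ρ = 0.660 kg/m³.
L = ½ρv²S·CL = ½ × 0.66 × 210² × 225 × 1.1 = 3.6×10^6 N ≈ 3600 kN

L = 3.6×10^6 N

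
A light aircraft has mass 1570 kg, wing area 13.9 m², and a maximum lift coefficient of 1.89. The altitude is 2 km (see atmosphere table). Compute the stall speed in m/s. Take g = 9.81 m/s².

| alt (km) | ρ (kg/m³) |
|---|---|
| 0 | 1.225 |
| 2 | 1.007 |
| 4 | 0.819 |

At 2 km, from the table: ρ = 1.007 kg/m³.
At stall, lift equals weight: L = W = m·g = 1570 × 9.81 = 15400 N.
From L = ½ρV²S·CL,max = W: V_stall = √(2W/(ρSCL,max)) = √(2·15400/(1.007·13.9·1.89))
V_stall = √1164 = 34.1 m/s

V_stall = 34.1 m/s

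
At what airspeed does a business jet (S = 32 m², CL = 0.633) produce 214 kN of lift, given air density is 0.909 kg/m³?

L = ½ρv²S·CL ⇒ v = √(2L/(ρ·S·CL))
v = √(2 × 2.14×10^5 / (0.909 × 32 × 0.633)) = √23240 = 152 m/s

v = 152 m/s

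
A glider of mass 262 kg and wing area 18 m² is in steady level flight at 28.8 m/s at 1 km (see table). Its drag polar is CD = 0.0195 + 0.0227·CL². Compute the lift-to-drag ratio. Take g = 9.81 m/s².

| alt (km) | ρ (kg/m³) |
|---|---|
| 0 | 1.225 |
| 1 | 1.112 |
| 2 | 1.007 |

At 1 km, from the table: ρ = 1.112 kg/m³.
In steady level flight, lift balances weight: W = mg = 262 × 9.81 = 2570.2 N.
Dynamic pressure q = 0.5 × 1.112 × 28.8² = 461.2 Pa.
Required CL = L/(qS) = 2570.2/(461.2·18) = 0.3096.
CD = 0.0195 + 0.0227 × 0.3096² = 0.02168.
L/D = CL/CD = 0.3096 / 0.02168 = 14.3

L/D = 14.3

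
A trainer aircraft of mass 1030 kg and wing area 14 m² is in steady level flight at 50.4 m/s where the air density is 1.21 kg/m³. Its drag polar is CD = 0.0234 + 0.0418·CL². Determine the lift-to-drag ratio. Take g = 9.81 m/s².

L/D = 14.4

In steady level flight, lift balances weight: W = mg = 1030 × 9.81 = 10104 N.
q = ½ρv² = ½ × 1.21 × 50.4² = 1537 Pa.
Required CL = L/(qS) = 10104/(1537·14) = 0.4696.
CD = 0.0234 + 0.0418 × 0.4696² = 0.03262.
L/D = CL/CD = 0.4696 / 0.03262 = 14.4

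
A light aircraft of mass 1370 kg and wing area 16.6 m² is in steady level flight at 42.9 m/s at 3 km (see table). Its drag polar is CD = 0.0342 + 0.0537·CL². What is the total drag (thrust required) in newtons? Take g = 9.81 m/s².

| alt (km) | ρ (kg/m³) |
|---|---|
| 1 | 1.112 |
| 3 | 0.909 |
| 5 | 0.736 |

At 3 km, from the table: ρ = 0.909 kg/m³.
Level flight ⇒ L = W = m·g = 1370 × 9.81 = 13440 N.
q = ½ρv² = ½ × 0.909 × 42.9² = 836.5 Pa.
CL = W/(q·S) = 13440 / (836.5 × 16.6) = 0.9679.
CD = 0.0342 + 0.0537 × 0.9679² = 0.08451.
D = q·S·CD = 836.5 × 16.6 × 0.08451 = 1173 N

D = 1170 N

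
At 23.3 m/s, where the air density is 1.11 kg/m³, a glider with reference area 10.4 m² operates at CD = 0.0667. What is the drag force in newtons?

D = ½ρv²S·CD = ½ × 1.11 × 23.3² × 10.4 × 0.0667 = 209 N

D = 209 N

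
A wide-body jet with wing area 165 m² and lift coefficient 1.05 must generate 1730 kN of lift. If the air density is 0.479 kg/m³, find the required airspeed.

v = 204 m/s

L = ½ρv²S·CL ⇒ v = √(2L/(ρ·S·CL))
v = √(2 × 1.73×10^6 / (0.479 × 165 × 1.05)) = √41690 = 204 m/s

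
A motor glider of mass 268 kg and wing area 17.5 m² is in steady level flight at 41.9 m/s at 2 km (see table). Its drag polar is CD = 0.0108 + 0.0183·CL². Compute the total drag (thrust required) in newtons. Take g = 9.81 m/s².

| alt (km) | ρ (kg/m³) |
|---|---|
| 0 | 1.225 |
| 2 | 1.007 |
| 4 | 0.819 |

D = 175 N

At 2 km, from the table: ρ = 1.007 kg/m³.
In steady level flight, lift balances weight: W = mg = 268 × 9.81 = 2629.1 N.
Dynamic pressure q = 0.5 × 1.007 × 41.9² = 883.9 Pa.
CL = W/(q·S) = 2629.1 / (883.9 × 17.5) = 0.17.
CD = 0.0108 + 0.0183 × 0.17² = 0.01133.
D = q·S·CD = 883.9 × 17.5 × 0.01133 = 175.2 N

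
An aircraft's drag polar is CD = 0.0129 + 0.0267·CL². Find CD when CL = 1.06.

CD = 0.0429

CD = 0.0129 + 0.0267 × 1.06² = 0.0129 + 0.03 = 0.0429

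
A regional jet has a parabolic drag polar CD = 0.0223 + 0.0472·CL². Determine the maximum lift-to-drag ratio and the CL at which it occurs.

(L/D)max = 15.4, at CL = 0.687

For CD = CD0 + K·CL², (L/D)max occurs at CL* = √(CD0/K) and equals 1/(2√(K·CD0)).
(L/D)max = 1/(2√(0.0472 × 0.0223)) = 1/(2 × 0.03244) = 15.4
CL* = √(0.0223/0.0472) = 0.687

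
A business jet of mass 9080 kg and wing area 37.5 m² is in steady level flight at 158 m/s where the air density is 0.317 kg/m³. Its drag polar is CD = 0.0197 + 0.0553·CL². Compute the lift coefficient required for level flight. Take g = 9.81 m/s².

CL = 0.6

Weight W = mg = 9080 × 9.81 = 89075 N; in level flight L = W.
Dynamic pressure q = 0.5 × 0.317 × 158² = 3957 Pa.
Required CL = L/(qS) = 89075/(3957·37.5) = 0.6003.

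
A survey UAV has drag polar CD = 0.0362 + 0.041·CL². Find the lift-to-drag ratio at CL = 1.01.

CD = 0.0362 + 0.041 × 1.01² = 0.07802
L/D = CL/CD = 1.01 / 0.07802 = 12.9

L/D = 12.9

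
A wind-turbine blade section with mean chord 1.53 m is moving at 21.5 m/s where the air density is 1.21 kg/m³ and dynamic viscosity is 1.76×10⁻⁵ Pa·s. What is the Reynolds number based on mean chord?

Re = ρ·v·c/μ = 1.21 × 21.5 × 1.53 / (1.76×10⁻⁵) = 2.26×10^6

Re = 2.26×10^6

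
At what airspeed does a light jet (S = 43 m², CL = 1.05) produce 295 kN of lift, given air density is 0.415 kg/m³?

v = 177 m/s

L = ½ρv²S·CL ⇒ v = √(2L/(ρ·S·CL))
v = √(2 × 2.95×10^5 / (0.415 × 43 × 1.05)) = √31490 = 177 m/s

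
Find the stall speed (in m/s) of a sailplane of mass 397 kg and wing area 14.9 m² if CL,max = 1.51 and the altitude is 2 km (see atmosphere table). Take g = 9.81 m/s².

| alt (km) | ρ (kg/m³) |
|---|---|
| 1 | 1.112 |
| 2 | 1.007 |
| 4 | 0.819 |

At 2 km, from the table: ρ = 1.007 kg/m³.
At stall, lift equals weight: L = W = m·g = 397 × 9.81 = 3895 N.
V_stall = √(2W/(ρ·S·CL,max)) = √(2 × 3895 / (1.007 × 14.9 × 1.51))
V_stall = √343.8 = 18.5 m/s

V_stall = 18.5 m/s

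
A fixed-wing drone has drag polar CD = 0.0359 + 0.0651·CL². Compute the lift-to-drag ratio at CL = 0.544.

L/D = 9.86

CD = 0.0359 + 0.0651 × 0.544² = 0.05517
L/D = CL/CD = 0.544 / 0.05517 = 9.86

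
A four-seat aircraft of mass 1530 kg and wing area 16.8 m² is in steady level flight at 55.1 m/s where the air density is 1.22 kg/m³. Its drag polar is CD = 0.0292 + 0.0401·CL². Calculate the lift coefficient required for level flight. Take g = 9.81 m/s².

CL = 0.482

In steady level flight, lift balances weight: W = mg = 1530 × 9.81 = 15009 N.
Dynamic pressure q = 0.5 × 1.22 × 55.1² = 1852 Pa.
Required CL = L/(qS) = 15009/(1852·16.8) = 0.4824.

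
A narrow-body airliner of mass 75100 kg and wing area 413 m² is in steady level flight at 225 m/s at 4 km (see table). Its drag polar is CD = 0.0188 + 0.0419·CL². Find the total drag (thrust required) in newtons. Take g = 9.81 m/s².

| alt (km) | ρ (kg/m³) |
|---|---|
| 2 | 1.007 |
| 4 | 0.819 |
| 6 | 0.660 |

At 4 km, from the table: ρ = 0.819 kg/m³.
In steady level flight, lift balances weight: W = mg = 75100 × 9.81 = 7.3673×10^5 N.
Dynamic pressure q = 0.5 × 0.819 × 225² = 20730 Pa.
Required CL = L/(qS) = 7.3673×10^5/(20730·413) = 0.08605.
CD = 0.0188 + 0.0419 × 0.08605² = 0.01911.
D = q·S·CD = 20730 × 413 × 0.01911 = 1.636×10^5 N

D = 1.64×10^5 N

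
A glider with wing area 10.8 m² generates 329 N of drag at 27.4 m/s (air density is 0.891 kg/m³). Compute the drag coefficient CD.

From D = ½ρv²S·CD, rearranging gives CD = 2D/(ρv²S).
CD = 2 × 329 / (0.891 × 27.4² × 10.8) = 0.0911

CD = 0.0911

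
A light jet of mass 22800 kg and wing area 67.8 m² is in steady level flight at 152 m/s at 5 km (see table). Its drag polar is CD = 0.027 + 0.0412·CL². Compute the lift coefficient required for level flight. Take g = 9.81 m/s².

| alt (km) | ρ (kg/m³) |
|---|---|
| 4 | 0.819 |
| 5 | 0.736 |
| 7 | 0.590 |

At 5 km, from the table: ρ = 0.736 kg/m³.
In steady level flight, lift balances weight: W = mg = 22800 × 9.81 = 2.2367×10^5 N.
Dynamic pressure q = 0.5 × 0.736 × 152² = 8502 Pa.
Required CL = L/(qS) = 2.2367×10^5/(8502·67.8) = 0.388.

CL = 0.388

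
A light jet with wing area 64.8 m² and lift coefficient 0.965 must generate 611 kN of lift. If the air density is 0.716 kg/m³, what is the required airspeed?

v = 165 m/s

L = ½ρv²S·CL ⇒ v = √(2L/(ρ·S·CL))
v = √(2 × 6.11×10^5 / (0.716 × 64.8 × 0.965)) = √27290 = 165 m/s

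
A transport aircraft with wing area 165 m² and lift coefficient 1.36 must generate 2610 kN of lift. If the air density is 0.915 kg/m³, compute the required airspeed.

v = 159 m/s

L = ½ρv²S·CL ⇒ v = √(2L/(ρ·S·CL))
v = √(2 × 2.61×10^6 / (0.915 × 165 × 1.36)) = √25420 = 159 m/s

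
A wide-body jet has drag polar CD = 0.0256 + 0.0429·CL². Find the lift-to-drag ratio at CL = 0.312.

CD = 0.0256 + 0.0429 × 0.312² = 0.02978
L/D = CL/CD = 0.312 / 0.02978 = 10.5

L/D = 10.5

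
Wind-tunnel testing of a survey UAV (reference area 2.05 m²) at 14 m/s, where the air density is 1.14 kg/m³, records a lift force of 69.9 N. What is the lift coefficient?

From L = ½ρv²S·CL, rearranging gives CL = 2L/(ρv²S).
CL = 2 × 69.9 / (1.14 × 14² × 2.05) = 0.305

CL = 0.305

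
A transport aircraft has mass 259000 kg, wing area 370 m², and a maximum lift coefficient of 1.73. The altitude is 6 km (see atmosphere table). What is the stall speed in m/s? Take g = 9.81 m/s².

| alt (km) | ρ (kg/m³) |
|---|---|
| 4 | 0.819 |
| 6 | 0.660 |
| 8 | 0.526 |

At 6 km, from the table: ρ = 0.660 kg/m³.
Weight W = mg = 259000 × 9.81 = 2.541×10^6 N.
From L = ½ρV²S·CL,max = W: V_stall = √(2W/(ρSCL,max)) = √(2·2.541×10^6/(0.66·370·1.73))
V_stall = √12030 = 110 m/s

V_stall = 110 m/s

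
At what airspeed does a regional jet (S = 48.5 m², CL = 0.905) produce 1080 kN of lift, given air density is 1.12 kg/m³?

L = ½ρv²S·CL ⇒ v = √(2L/(ρ·S·CL))
v = √(2 × 1.08×10^6 / (1.12 × 48.5 × 0.905)) = √43940 = 210 m/s

v = 210 m/s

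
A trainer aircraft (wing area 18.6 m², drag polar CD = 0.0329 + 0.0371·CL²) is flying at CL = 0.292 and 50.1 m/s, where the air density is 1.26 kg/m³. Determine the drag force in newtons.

D = 1060 N

CD = 0.0329 + 0.0371 × 0.292² = 0.03606
D = ½ρv²S·CD = ½ × 1.26 × 50.1² × 18.6 × 0.03606 = 1060 N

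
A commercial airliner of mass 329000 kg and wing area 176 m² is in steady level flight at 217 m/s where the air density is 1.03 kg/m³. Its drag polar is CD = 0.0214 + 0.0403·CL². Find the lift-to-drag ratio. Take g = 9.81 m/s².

L/D = 17

Level flight ⇒ L = W = m·g = 329000 × 9.81 = 3.2275×10^6 N.
Dynamic pressure q = 0.5 × 1.03 × 217² = 24250 Pa.
CL = W/(q·S) = 3.2275×10^6 / (24250 × 176) = 0.7562.
CD = 0.0214 + 0.0403 × 0.7562² = 0.04444.
L/D = CL/CD = 0.7562 / 0.04444 = 17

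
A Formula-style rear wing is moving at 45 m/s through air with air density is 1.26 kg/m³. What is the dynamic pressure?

q = 1280 Pa

q = ½ρv² = ½ × 1.26 × 45² = 1280 Pa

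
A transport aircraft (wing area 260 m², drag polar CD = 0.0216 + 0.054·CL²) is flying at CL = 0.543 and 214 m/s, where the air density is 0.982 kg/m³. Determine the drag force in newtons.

CD = 0.0216 + 0.054 × 0.543² = 0.03752
D = ½ρv²S·CD = ½ × 0.982 × 214² × 260 × 0.03752 = 2.19×10^5 N

D = 2.19×10^5 N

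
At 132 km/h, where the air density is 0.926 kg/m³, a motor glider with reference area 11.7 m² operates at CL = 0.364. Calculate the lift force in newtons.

Convert speed: v = 132 km/h ÷ 3.6 = 36.67 m/s.
L = ½ρv²S·CL = ½ × 0.926 × 36.67² × 11.7 × 0.364 = 2650 N

L = 2650 N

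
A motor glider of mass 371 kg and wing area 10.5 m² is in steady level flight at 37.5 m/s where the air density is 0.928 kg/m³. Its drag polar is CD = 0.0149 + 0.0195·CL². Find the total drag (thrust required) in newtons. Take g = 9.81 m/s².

Level flight ⇒ L = W = m·g = 371 × 9.81 = 3639.5 N.
q = ½ρv² = ½ × 0.928 × 37.5² = 652.5 Pa.
CL = W/(q·S) = 3639.5 / (652.5 × 10.5) = 0.5312.
CD = 0.0149 + 0.0195 × 0.5312² = 0.0204.
D = q·S·CD = 652.5 × 10.5 × 0.0204 = 139.8 N

D = 140 N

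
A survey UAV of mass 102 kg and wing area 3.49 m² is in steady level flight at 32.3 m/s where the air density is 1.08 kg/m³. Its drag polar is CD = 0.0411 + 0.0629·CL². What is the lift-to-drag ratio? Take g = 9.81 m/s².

L/D = 8.87

In steady level flight, lift balances weight: W = mg = 102 × 9.81 = 1000.6 N.
q = ½ρv² = ½ × 1.08 × 32.3² = 563.4 Pa.
CL = W/(q·S) = 1000.6 / (563.4 × 3.49) = 0.5089.
CD = 0.0411 + 0.0629 × 0.5089² = 0.05739.
L/D = CL/CD = 0.5089 / 0.05739 = 8.87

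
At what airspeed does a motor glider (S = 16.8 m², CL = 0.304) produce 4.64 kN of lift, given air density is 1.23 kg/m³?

L = ½ρv²S·CL ⇒ v = √(2L/(ρ·S·CL))
v = √(2 × 4640 / (1.23 × 16.8 × 0.304)) = √1477 = 38.4 m/s

v = 38.4 m/s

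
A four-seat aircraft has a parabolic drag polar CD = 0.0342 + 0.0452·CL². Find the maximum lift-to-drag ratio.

(L/D)max = 12.7

For CD = CD0 + K·CL², (L/D)max occurs at CL* = √(CD0/K) and equals 1/(2√(K·CD0)).
(L/D)max = 1/(2√(0.0452 × 0.0342)) = 1/(2 × 0.03932) = 12.7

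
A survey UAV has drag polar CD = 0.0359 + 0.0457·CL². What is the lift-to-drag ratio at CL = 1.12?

CD = 0.0359 + 0.0457 × 1.12² = 0.09323
L/D = CL/CD = 1.12 / 0.09323 = 12

L/D = 12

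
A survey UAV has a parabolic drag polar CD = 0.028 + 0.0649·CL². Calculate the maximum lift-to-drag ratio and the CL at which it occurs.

(L/D)max = 11.7, at CL = 0.657

For CD = CD0 + K·CL², (L/D)max occurs at CL* = √(CD0/K) and equals 1/(2√(K·CD0)).
(L/D)max = 1/(2√(0.0649 × 0.028)) = 1/(2 × 0.04263) = 11.7
CL* = √(0.028/0.0649) = 0.657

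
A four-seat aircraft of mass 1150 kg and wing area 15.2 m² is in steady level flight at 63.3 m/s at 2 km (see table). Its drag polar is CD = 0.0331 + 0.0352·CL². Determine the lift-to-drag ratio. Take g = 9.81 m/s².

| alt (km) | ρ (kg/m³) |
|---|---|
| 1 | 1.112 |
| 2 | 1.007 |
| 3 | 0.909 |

L/D = 9.72

At 2 km, from the table: ρ = 1.007 kg/m³.
In steady level flight, lift balances weight: W = mg = 1150 × 9.81 = 11282 N.
Dynamic pressure q = 0.5 × 1.007 × 63.3² = 2017 Pa.
Required CL = L/(qS) = 11282/(2017·15.2) = 0.3679.
CD = 0.0331 + 0.0352 × 0.3679² = 0.03786.
L/D = CL/CD = 0.3679 / 0.03786 = 9.72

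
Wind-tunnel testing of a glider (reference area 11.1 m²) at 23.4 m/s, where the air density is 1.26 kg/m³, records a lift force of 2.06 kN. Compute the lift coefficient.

From L = ½ρv²S·CL, rearranging gives CL = 2L/(ρv²S).
CL = 2 × 2060 / (1.26 × 23.4² × 11.1) = 0.538

CL = 0.538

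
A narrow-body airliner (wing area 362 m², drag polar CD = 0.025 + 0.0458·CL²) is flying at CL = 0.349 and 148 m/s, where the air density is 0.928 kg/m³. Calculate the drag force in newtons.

D = 1.13×10^5 N

CD = 0.025 + 0.0458 × 0.349² = 0.03058
D = ½ρv²S·CD = ½ × 0.928 × 148² × 362 × 0.03058 = 1.13×10^5 N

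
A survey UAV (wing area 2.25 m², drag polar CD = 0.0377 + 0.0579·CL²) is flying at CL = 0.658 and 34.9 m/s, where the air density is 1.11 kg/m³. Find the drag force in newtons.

CD = 0.0377 + 0.0579 × 0.658² = 0.06277
D = ½ρv²S·CD = ½ × 1.11 × 34.9² × 2.25 × 0.06277 = 95.5 N

D = 95.5 N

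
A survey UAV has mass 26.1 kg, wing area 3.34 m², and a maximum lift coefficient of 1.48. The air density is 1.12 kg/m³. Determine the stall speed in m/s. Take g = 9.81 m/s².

V_stall = 9.62 m/s

Stall occurs when L = W at CL,max. W = mg = 26.1 × 9.81 = 256 N.
V_stall = √(2W/(ρ·S·CL,max)) = √(2 × 256 / (1.12 × 3.34 × 1.48))
V_stall = √92.49 = 9.62 m/s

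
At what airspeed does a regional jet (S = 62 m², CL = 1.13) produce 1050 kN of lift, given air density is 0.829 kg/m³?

v = 190 m/s

L = ½ρv²S·CL ⇒ v = √(2L/(ρ·S·CL))
v = √(2 × 1.05×10^6 / (0.829 × 62 × 1.13)) = √36160 = 190 m/s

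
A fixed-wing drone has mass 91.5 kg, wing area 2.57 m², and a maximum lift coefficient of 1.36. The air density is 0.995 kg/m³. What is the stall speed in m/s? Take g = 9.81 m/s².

V_stall = 22.7 m/s

At stall, lift equals weight: L = W = m·g = 91.5 × 9.81 = 897.6 N.
V_stall = √(2W/(ρ·S·CL,max)) = √(2 × 897.6 / (0.995 × 2.57 × 1.36))
V_stall = √516.2 = 22.7 m/s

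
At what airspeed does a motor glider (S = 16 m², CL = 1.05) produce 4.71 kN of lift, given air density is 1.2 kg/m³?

L = ½ρv²S·CL ⇒ v = √(2L/(ρ·S·CL))
v = √(2 × 4710 / (1.2 × 16 × 1.05)) = √467.3 = 21.6 m/s

v = 21.6 m/s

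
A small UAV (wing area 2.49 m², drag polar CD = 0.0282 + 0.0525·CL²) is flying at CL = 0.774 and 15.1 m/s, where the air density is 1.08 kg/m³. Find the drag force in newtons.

CD = 0.0282 + 0.0525 × 0.774² = 0.05965
D = ½ρv²S·CD = ½ × 1.08 × 15.1² × 2.49 × 0.05965 = 18.3 N

D = 18.3 N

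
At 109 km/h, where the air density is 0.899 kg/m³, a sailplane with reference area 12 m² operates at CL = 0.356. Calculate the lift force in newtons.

L = 1760 N

Convert speed: v = 109 km/h ÷ 3.6 = 30.28 m/s.
Dynamic pressure q = ½ρv² = ½ × 0.899 × 30.28² = 412.1 Pa.
L = q·S·CL = 412.1 × 12 × 0.356 = 1760 N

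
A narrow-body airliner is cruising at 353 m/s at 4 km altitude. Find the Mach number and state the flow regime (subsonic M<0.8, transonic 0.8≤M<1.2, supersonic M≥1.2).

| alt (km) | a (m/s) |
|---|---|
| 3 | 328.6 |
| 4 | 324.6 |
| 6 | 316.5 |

At 4 km, from the table: a = 324.6 m/s.
M = v/a = 353 / 324.6 = 1.09
M = 1.09 → transonic.

M = 1.09 (transonic)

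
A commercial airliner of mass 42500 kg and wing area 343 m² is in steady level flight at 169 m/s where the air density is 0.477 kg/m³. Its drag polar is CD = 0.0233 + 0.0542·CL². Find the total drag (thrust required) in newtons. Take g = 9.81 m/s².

D = 58500 N

Level flight ⇒ L = W = m·g = 42500 × 9.81 = 4.1692×10^5 N.
Dynamic pressure q = 0.5 × 0.477 × 169² = 6812 Pa.
Required CL = L/(qS) = 4.1692×10^5/(6812·343) = 0.1784.
CD = 0.0233 + 0.0542 × 0.1784² = 0.02503.
D = q·S·CD = 6812 × 343 × 0.02503 = 58470 N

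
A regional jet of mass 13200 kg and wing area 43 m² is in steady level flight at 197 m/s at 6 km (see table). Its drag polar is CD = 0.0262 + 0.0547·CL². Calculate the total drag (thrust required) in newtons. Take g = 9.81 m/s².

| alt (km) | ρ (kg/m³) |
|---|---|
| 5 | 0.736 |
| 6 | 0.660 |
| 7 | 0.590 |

D = 16100 N

At 6 km, from the table: ρ = 0.660 kg/m³.
In steady level flight, lift balances weight: W = mg = 13200 × 9.81 = 1.2949×10^5 N.
Dynamic pressure q = 0.5 × 0.66 × 197² = 12810 Pa.
CL = 2W/(ρv²S) = 2×1.2949×10^5/(0.66×197²×43) = 0.2351.
CD = 0.0262 + 0.0547 × 0.2351² = 0.02922.
D = q·S·CD = 12810 × 43 × 0.02922 = 16090 N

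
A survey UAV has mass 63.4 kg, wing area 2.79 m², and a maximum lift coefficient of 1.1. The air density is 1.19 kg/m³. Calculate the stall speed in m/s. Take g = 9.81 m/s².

Stall occurs when L = W at CL,max. W = mg = 63.4 × 9.81 = 622 N.
V_stall = √(2W/(ρ·S·CL,max)) = √(2 × 622 / (1.19 × 2.79 × 1.1))
V_stall = √340.6 = 18.5 m/s

V_stall = 18.5 m/s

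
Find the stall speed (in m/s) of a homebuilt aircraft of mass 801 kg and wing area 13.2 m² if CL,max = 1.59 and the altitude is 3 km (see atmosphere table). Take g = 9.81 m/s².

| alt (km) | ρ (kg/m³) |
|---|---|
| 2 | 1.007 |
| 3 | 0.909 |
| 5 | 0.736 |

At 3 km, from the table: ρ = 0.909 kg/m³.
Stall occurs when L = W at CL,max. W = mg = 801 × 9.81 = 7858 N.
From L = ½ρV²S·CL,max = W: V_stall = √(2W/(ρSCL,max)) = √(2·7858/(0.909·13.2·1.59))
V_stall = √823.8 = 28.7 m/s

V_stall = 28.7 m/s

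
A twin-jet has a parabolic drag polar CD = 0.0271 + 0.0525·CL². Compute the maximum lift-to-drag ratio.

For CD = CD0 + K·CL², (L/D)max occurs at CL* = √(CD0/K) and equals 1/(2√(K·CD0)).
(L/D)max = 1/(2√(0.0525 × 0.0271)) = 1/(2 × 0.03772) = 13.3

(L/D)max = 13.3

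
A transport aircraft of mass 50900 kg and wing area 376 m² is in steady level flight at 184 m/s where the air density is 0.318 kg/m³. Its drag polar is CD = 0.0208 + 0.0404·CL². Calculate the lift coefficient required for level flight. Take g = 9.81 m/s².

CL = 0.247

Level flight ⇒ L = W = m·g = 50900 × 9.81 = 4.9933×10^5 N.
q = ½ρv² = ½ × 0.318 × 184² = 5383 Pa.
Required CL = L/(qS) = 4.9933×10^5/(5383·376) = 0.2467.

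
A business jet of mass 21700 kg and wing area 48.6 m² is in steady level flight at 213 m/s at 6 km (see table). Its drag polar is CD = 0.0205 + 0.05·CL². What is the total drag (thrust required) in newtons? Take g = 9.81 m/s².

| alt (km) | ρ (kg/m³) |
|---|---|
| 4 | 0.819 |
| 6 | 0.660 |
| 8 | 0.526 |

D = 18000 N

At 6 km, from the table: ρ = 0.660 kg/m³.
Level flight ⇒ L = W = m·g = 21700 × 9.81 = 2.1288×10^5 N.
q = ½ρv² = ½ × 0.66 × 213² = 14970 Pa.
Required CL = L/(qS) = 2.1288×10^5/(14970·48.6) = 0.2926.
CD = 0.0205 + 0.05 × 0.2926² = 0.02478.
D = q·S·CD = 14970 × 48.6 × 0.02478 = 18030 N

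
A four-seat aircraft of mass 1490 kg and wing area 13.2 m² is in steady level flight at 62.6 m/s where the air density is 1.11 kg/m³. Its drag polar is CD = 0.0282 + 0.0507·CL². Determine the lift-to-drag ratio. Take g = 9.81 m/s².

L/D = 12.3

Level flight ⇒ L = W = m·g = 1490 × 9.81 = 14617 N.
Dynamic pressure q = 0.5 × 1.11 × 62.6² = 2175 Pa.
CL = 2W/(ρv²S) = 2×14617/(1.11×62.6²×13.2) = 0.5091.
CD = 0.0282 + 0.0507 × 0.5091² = 0.04134.
L/D = CL/CD = 0.5091 / 0.04134 = 12.3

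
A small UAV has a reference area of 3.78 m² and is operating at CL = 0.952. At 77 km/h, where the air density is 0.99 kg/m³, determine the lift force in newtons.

Convert speed: v = 77 km/h ÷ 3.6 = 21.39 m/s.
Dynamic pressure q = ½ρv² = ½ × 0.99 × 21.39² = 226.5 Pa.
L = q·S·CL = 226.5 × 3.78 × 0.952 = 815 N

L = 815 N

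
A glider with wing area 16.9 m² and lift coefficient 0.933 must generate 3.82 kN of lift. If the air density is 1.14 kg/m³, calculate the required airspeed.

v = 20.6 m/s

L = ½ρv²S·CL ⇒ v = √(2L/(ρ·S·CL))
v = √(2 × 3820 / (1.14 × 16.9 × 0.933)) = √425 = 20.6 m/s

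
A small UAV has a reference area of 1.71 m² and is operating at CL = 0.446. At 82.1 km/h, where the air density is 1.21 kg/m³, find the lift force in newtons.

L = 240 N

Convert speed: v = 82.1 km/h ÷ 3.6 = 22.81 m/s.
L = ½ρv²S·CL = ½ × 1.21 × 22.81² × 1.71 × 0.446 = 240 N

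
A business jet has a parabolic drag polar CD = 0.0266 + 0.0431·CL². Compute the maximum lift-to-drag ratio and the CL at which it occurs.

(L/D)max = 14.8, at CL = 0.786

For CD = CD0 + K·CL², (L/D)max occurs at CL* = √(CD0/K) and equals 1/(2√(K·CD0)).
(L/D)max = 1/(2√(0.0431 × 0.0266)) = 1/(2 × 0.03386) = 14.8
CL* = √(0.0266/0.0431) = 0.786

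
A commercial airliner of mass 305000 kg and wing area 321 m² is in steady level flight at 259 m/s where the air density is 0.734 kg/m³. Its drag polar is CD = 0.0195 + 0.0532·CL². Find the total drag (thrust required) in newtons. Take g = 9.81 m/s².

D = 2.14×10^5 N

Level flight ⇒ L = W = m·g = 305000 × 9.81 = 2.992×10^6 N.
q = ½ρv² = ½ × 0.734 × 259² = 24620 Pa.
CL = W/(q·S) = 2.992×10^6 / (24620 × 321) = 0.3786.
CD = 0.0195 + 0.0532 × 0.3786² = 0.02713.
D = q·S·CD = 24620 × 321 × 0.02713 = 2.144×10^5 N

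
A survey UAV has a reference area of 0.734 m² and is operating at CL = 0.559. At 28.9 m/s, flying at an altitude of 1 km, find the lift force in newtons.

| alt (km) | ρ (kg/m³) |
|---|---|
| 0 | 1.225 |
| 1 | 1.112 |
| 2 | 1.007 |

At 1 km, from the table: ρ = 1.112 kg/m³.
Dynamic pressure q = ½ρv² = ½ × 1.112 × 28.9² = 464.4 Pa.
L = q·S·CL = 464.4 × 0.734 × 0.559 = 191 N

L = 191 N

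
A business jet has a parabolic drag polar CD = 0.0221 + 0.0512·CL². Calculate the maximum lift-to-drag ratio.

For CD = CD0 + K·CL², (L/D)max occurs at CL* = √(CD0/K) and equals 1/(2√(K·CD0)).
(L/D)max = 1/(2√(0.0512 × 0.0221)) = 1/(2 × 0.03364) = 14.9

(L/D)max = 14.9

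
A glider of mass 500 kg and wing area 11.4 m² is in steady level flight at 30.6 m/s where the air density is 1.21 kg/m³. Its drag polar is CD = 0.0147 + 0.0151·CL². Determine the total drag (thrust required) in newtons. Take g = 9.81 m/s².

Level flight ⇒ L = W = m·g = 500 × 9.81 = 4905 N.
Dynamic pressure q = 0.5 × 1.21 × 30.6² = 566.5 Pa.
CL = 2W/(ρv²S) = 2×4905/(1.21×30.6²×11.4) = 0.7595.
CD = 0.0147 + 0.0151 × 0.7595² = 0.02341.
D = q·S·CD = 566.5 × 11.4 × 0.02341 = 151.2 N

D = 151 N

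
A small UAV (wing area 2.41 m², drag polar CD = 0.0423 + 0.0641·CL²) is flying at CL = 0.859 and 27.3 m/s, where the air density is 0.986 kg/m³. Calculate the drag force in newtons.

CD = 0.0423 + 0.0641 × 0.859² = 0.0896
D = ½ρv²S·CD = ½ × 0.986 × 27.3² × 2.41 × 0.0896 = 79.3 N

D = 79.3 N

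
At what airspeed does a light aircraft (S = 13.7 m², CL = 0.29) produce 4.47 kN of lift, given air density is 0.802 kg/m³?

v = 53 m/s

L = ½ρv²S·CL ⇒ v = √(2L/(ρ·S·CL))
v = √(2 × 4470 / (0.802 × 13.7 × 0.29)) = √2806 = 53 m/s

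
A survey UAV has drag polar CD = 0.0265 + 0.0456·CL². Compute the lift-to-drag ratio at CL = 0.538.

L/D = 13.6

CD = 0.0265 + 0.0456 × 0.538² = 0.0397
L/D = CL/CD = 0.538 / 0.0397 = 13.6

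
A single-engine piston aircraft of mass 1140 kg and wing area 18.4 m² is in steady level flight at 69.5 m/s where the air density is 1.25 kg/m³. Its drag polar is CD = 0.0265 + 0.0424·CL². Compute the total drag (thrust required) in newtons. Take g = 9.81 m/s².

D = 1570 N

Level flight ⇒ L = W = m·g = 1140 × 9.81 = 11183 N.
Dynamic pressure q = 0.5 × 1.25 × 69.5² = 3019 Pa.
CL = W/(q·S) = 11183 / (3019 × 18.4) = 0.2013.
CD = 0.0265 + 0.0424 × 0.2013² = 0.02822.
D = q·S·CD = 3019 × 18.4 × 0.02822 = 1567 N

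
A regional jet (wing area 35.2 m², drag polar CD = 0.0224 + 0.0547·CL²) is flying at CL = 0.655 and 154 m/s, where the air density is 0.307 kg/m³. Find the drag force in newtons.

D = 5880 N

CD = 0.0224 + 0.0547 × 0.655² = 0.04587
D = ½ρv²S·CD = ½ × 0.307 × 154² × 35.2 × 0.04587 = 5880 N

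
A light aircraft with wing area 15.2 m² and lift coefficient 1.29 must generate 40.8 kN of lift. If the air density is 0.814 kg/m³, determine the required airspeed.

L = ½ρv²S·CL ⇒ v = √(2L/(ρ·S·CL))
v = √(2 × 40800 / (0.814 × 15.2 × 1.29)) = √5112 = 71.5 m/s

v = 71.5 m/s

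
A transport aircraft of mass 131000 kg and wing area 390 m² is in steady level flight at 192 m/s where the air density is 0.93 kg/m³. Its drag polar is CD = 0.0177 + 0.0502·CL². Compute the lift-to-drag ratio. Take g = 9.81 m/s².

In steady level flight, lift balances weight: W = mg = 131000 × 9.81 = 1.2851×10^6 N.
Dynamic pressure q = 0.5 × 0.93 × 192² = 17140 Pa.
CL = W/(q·S) = 1.2851×10^6 / (17140 × 390) = 0.1922.
CD = 0.0177 + 0.0502 × 0.1922² = 0.01956.
L/D = CL/CD = 0.1922 / 0.01956 = 9.83

L/D = 9.83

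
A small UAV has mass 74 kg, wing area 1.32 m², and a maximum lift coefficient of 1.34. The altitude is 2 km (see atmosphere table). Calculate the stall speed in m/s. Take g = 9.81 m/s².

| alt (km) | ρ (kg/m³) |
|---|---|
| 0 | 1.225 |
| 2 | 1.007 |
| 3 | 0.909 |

V_stall = 28.6 m/s

At 2 km, from the table: ρ = 1.007 kg/m³.
At stall, lift equals weight: L = W = m·g = 74 × 9.81 = 725.9 N.
V_stall = √(2W/(ρ·S·CL,max)) = √(2 × 725.9 / (1.007 × 1.32 × 1.34))
V_stall = √815.1 = 28.6 m/s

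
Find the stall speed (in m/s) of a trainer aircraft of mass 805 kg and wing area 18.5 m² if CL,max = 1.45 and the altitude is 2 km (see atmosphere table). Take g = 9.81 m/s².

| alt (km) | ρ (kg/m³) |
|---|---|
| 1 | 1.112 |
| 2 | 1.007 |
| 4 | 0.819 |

At 2 km, from the table: ρ = 1.007 kg/m³.
Stall occurs when L = W at CL,max. W = mg = 805 × 9.81 = 7897 N.
V_stall = √(2W/(ρ·S·CL,max)) = √(2 × 7897 / (1.007 × 18.5 × 1.45))
V_stall = √584.7 = 24.2 m/s

V_stall = 24.2 m/s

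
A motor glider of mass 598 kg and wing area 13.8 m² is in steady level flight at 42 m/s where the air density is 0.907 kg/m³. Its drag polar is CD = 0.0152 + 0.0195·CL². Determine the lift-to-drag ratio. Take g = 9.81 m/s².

L/D = 25.7

Weight W = mg = 598 × 9.81 = 5866.4 N; in level flight L = W.
Dynamic pressure q = 0.5 × 0.907 × 42² = 800 Pa.
CL = W/(q·S) = 5866.4 / (800 × 13.8) = 0.5314.
CD = 0.0152 + 0.0195 × 0.5314² = 0.02071.
L/D = CL/CD = 0.5314 / 0.02071 = 25.7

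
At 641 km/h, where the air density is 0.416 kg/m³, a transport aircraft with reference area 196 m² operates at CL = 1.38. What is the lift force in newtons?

L = 1.78×10^6 N

Convert speed: v = 641 km/h ÷ 3.6 = 178.1 m/s.
Dynamic pressure q = ½ρv² = ½ × 0.416 × 178.1² = 6594 Pa.
L = q·S·CL = 6594 × 196 × 1.38 = 1.78×10^6 N ≈ 1780 kN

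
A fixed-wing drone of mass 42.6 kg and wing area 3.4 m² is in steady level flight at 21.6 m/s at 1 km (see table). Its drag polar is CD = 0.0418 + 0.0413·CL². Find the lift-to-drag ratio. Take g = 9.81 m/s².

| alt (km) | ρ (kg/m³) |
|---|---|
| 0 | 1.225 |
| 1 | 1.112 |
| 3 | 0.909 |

L/D = 9.28

At 1 km, from the table: ρ = 1.112 kg/m³.
Weight W = mg = 42.6 × 9.81 = 417.91 N; in level flight L = W.
Dynamic pressure q = 0.5 × 1.112 × 21.6² = 259.4 Pa.
Required CL = L/(qS) = 417.91/(259.4·3.4) = 0.4738.
CD = 0.0418 + 0.0413 × 0.4738² = 0.05107.
L/D = CL/CD = 0.4738 / 0.05107 = 9.28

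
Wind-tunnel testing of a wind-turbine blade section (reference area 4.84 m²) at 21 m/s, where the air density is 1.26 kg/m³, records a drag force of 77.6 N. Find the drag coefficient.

From D = ½ρv²S·CD, rearranging gives CD = 2D/(ρv²S).
CD = 2 × 77.6 / (1.26 × 21² × 4.84) = 0.0577

CD = 0.0577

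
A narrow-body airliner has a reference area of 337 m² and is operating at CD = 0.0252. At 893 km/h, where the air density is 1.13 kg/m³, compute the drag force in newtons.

Convert speed: v = 893 km/h ÷ 3.6 = 248.1 m/s.
D = ½ρv²S·CD = ½ × 1.13 × 248.1² × 337 × 0.0252 = 2.95×10^5 N ≈ 295 kN

D = 2.95×10^5 N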